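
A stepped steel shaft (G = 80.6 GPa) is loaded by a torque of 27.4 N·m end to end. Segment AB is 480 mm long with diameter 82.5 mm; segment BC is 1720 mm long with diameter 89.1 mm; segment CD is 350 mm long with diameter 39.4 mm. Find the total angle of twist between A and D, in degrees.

J_AB = π(0.0825)⁴/32 = 4.55×10^-6 m⁴; J_BC = π(0.0891)⁴/32 = 6.19×10^-6 m⁴; J_CD = π(0.0394)⁴/32 = 2.37×10^-7 m⁴.
θ = (T/G)·Σ L_i/J_i = (27.40/80.6×10⁹)·(0.480/4.55×10^-6 + 1.72/6.19×10^-6 + 0.350/2.37×10^-7) = 6.333×10^-4 rad.

0.0363°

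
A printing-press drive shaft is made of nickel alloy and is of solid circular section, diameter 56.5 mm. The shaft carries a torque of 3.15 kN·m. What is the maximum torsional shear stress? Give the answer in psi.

J = πd⁴/32 = π(0.0565)⁴/32 = 1.000×10^-6 m⁴.
τ_max = T·r/J = 3150 × 0.0283 / 1.000×10^-6 = 8.895×10^7 Pa.

12900 psi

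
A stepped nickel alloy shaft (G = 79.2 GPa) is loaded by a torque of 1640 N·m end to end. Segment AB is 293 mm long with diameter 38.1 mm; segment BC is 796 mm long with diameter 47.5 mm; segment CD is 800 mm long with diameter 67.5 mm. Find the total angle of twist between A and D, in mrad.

J_AB = π(0.0381)⁴/32 = 2.07×10^-7 m⁴; J_BC = π(0.0475)⁴/32 = 5.00×10^-7 m⁴; J_CD = π(0.0675)⁴/32 = 2.04×10^-6 m⁴.
θ = (T/G)·Σ L_i/J_i = (1640/79.2×10⁹)·(0.293/2.07×10^-7 + 0.796/5.00×10^-7 + 0.800/2.04×10^-6) = 0.07044 rad.

70.4 mrad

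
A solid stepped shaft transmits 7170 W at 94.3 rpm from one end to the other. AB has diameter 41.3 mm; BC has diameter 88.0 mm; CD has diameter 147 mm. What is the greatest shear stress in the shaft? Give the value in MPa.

52.5 MPa

ω = 2π·94.3/60 = 9.875 rad/s, so T = P/ω = 7170 / 9.875 = 726.1 N·m.
Under the same torque, τ_max = 16T/(πd³) is largest where d is smallest — segment AB (d = 41.3 mm).
τ_max = 16·726.1/(π·(0.0413)³) = 5.249×10^7 Pa.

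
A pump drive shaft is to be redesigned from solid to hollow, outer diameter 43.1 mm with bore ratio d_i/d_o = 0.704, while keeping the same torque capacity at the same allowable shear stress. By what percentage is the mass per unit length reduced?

39.1 %

Equal τ_max and T ⇒ the solid shaft needs d_s³ = d_o³(1−k⁴), so d_s = 43.1·(1−0.704⁴)^(1/3) = 39.23 mm.
Area ratio A_h/A_s = d_o²(1−k²)/d_s² = (1−k²)/(1−k⁴)^(2/3) = 0.6087.
Mass saving = 1 − 0.6087 = 39.1 %.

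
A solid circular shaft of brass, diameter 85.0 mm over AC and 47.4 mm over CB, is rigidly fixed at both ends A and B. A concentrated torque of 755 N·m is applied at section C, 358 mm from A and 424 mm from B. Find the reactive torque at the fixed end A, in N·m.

698 N·m

Compatibility: T_A·a/J_AC = T_B·b/J_CB with T_A + T_B = T₀.
J_AC = 5.12×10^-6 m⁴, J_CB = 4.96×10^-7 m⁴, so T_A = T₀·(J_AC/a)/((J_AC/a)+(J_CB/b)) = 698.0 N·m, T_B = 56.99 N·m.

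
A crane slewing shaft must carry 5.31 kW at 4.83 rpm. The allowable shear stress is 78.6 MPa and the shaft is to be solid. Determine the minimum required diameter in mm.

ω = 2π·4.83/60 = 0.5058 rad/s, so T = P/ω = 5.31×10³ / 0.5058 = 10500 N·m.
For a solid shaft τ_max = 16T/(πd³), so d = (16T/(π τ_allow))^(1/3) = (16·10500/(π·7.86×10^7))^(1/3) = 0.08795 m.

87.9 mm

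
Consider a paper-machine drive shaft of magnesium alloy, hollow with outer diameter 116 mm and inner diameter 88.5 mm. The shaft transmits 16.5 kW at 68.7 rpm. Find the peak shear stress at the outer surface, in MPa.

ω = 2π·68.7/60 = 7.194 rad/s, so T = P/ω = 16.5×10³ / 7.194 = 2293 N·m.
J = π(d_o⁴ − d_i⁴)/32 = π(0.116⁴ − 0.0885⁴)/32 = 1.175×10^-5 m⁴.
τ_max = T·r/J = 2293 × 0.0580 / 1.175×10^-5 = 1.132×10^7 Pa.

11.3 MPa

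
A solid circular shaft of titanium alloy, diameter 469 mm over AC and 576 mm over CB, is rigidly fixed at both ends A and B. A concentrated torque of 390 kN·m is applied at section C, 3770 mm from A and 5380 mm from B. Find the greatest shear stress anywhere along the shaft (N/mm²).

Compatibility: T_A·a/J_AC = T_B·b/J_CB with T_A + T_B = T₀.
J_AC = 4.75×10^-3 m⁴, J_CB = 0.0108 m⁴, so T_A = T₀·(J_AC/a)/((J_AC/a)+(J_CB/b)) = 150300 N·m, T_B = 239700 N·m.
τ in each portion: τ_AC = 7.42×10^6 Pa, τ_CB = 6.39×10^6 Pa; maximum is in AC.
τ_max = T_AC·r/J = 150300·0.234/4.75×10^-3 = 7.422×10^6 Pa.

7.42 N/mm²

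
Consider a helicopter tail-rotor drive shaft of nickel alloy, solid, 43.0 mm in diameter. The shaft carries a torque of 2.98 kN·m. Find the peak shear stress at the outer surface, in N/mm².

191 N/mm²

J = πd⁴/32 = π(0.0430)⁴/32 = 3.356×10^-7 m⁴.
τ_max = T·r/J = 2980 × 0.0215 / 3.356×10^-7 = 1.909×10^8 Pa.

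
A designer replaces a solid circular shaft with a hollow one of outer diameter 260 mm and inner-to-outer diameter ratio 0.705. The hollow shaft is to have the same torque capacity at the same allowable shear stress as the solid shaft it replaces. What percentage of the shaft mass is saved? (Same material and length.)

Equal τ_max and T ⇒ the solid shaft needs d_s³ = d_o³(1−k⁴), so d_s = 260·(1−0.705⁴)^(1/3) = 236.5 mm.
Area ratio A_h/A_s = d_o²(1−k²)/d_s² = (1−k²)/(1−k⁴)^(2/3) = 0.6077.
Mass saving = 1 − 0.6077 = 39.2 %.

39.2 %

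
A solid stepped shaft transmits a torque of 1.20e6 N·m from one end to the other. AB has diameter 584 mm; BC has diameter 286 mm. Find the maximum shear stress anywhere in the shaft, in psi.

37900 psi

Under the same torque, τ_max = 16T/(πd³) is largest where d is smallest — segment BC (d = 286 mm).
τ_max = 16·1.200e6/(π·(0.286)³) = 2.612×10^8 Pa.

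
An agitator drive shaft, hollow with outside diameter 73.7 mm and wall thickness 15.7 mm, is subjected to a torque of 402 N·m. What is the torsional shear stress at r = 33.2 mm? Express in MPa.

5.17 MPa

J = π(d_o⁴ − d_i⁴)/32 = π(0.0737⁴ − 0.0423⁴)/32 = 2.582×10^-6 m⁴.
Shear stress varies linearly with radius: τ = T·r/J = 402.0 × 0.0332 / 2.582×10^-6 = 5.169×10^6 Pa.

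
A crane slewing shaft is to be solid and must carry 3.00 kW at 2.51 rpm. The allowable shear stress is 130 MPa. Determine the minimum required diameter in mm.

ω = 2π·2.51/60 = 0.2628 rad/s, so T = P/ω = 3.00×10³ / 0.2628 = 11410 N·m.
For a solid shaft τ_max = 16T/(πd³), so d = (16T/(π τ_allow))^(1/3) = (16·11410/(π·1.30×10^8))^(1/3) = 0.07647 m.

76.5 mm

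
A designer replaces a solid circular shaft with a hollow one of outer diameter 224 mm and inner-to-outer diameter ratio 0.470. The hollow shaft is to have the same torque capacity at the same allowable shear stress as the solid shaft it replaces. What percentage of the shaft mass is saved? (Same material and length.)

19.4 %

Equal τ_max and T ⇒ the solid shaft needs d_s³ = d_o³(1−k⁴), so d_s = 224·(1−0.470⁴)^(1/3) = 220.3 mm.
Area ratio A_h/A_s = d_o²(1−k²)/d_s² = (1−k²)/(1−k⁴)^(2/3) = 0.8055.
Mass saving = 1 − 0.8055 = 19.4 %.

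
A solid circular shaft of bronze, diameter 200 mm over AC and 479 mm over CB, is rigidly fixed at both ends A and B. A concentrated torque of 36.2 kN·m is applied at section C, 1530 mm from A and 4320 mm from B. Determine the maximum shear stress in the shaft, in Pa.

1.82e6 Pa

Compatibility: T_A·a/J_AC = T_B·b/J_CB with T_A + T_B = T₀.
J_AC = 1.57×10^-4 m⁴, J_CB = 5.17×10^-3 m⁴, so T_A = T₀·(J_AC/a)/((J_AC/a)+(J_CB/b)) = 2861 N·m, T_B = 33340 N·m.
τ in each portion: τ_AC = 1.82×10^6 Pa, τ_CB = 1.54×10^6 Pa; maximum is in AC.
τ_max = T_AC·r/J = 2861·0.100/1.57×10^-4 = 1.821×10^6 Pa.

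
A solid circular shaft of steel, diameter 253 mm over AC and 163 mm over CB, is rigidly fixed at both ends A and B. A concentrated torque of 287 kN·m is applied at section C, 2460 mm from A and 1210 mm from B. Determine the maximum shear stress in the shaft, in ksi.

Compatibility: T_A·a/J_AC = T_B·b/J_CB with T_A + T_B = T₀.
J_AC = 4.02×10^-4 m⁴, J_CB = 6.93×10^-5 m⁴, so T_A = T₀·(J_AC/a)/((J_AC/a)+(J_CB/b)) = 212500 N·m, T_B = 74450 N·m.
τ in each portion: τ_AC = 6.68×10^7 Pa, τ_CB = 8.76×10^7 Pa; maximum is in CB.
τ_max = T_CB·r/J = 74450·0.0815/6.93×10^-5 = 8.756×10^7 Pa.

12.7 ksi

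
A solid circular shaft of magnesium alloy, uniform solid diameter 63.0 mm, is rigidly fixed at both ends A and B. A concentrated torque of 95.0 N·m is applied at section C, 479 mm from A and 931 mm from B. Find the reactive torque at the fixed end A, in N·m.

With uniform GJ and both ends fixed, compatibility θ_AC = θ_CB gives T_A·a = T_B·b, together with T_A + T_B = T₀.
T_A = T₀·b/(a+b) = 95.00·931/1410 = 62.73 N·m; T_B = 32.27 N·m.

62.7 N·m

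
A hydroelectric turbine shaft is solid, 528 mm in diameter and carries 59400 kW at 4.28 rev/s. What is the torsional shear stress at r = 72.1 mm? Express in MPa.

20.9 MPa

ω = 2π·4.28 = 26.89 rad/s, so T = P/ω = 59400×10³ / 26.89 = 2.209e6 N·m.
J = πd⁴/32 = π(0.528)⁴/32 = 7.630×10^-3 m⁴.
Shear stress varies linearly with radius: τ = T·r/J = 2.209e6 × 0.0721 / 7.630×10^-3 = 2.087×10^7 Pa.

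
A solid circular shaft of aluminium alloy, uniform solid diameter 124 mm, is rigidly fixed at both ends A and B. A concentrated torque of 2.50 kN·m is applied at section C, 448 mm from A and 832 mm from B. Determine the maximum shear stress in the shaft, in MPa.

With uniform GJ and both ends fixed, compatibility θ_AC = θ_CB gives T_A·a = T_B·b, together with T_A + T_B = T₀.
T_A = T₀·b/(a+b) = 2500·832/1280 = 1625 N·m; T_B = 875.0 N·m.
τ in each portion: τ_AC = 4.34×10^6 Pa, τ_CB = 2.34×10^6 Pa; maximum is in AC.
τ_max = T_AC·r/J = 1625·0.0620/2.32×10^-5 = 4.341×10^6 Pa.

4.34 MPa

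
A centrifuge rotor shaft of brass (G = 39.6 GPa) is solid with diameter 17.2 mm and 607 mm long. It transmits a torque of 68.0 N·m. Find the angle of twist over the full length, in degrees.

J = πd⁴/32 = π(0.0172)⁴/32 = 8.592×10^-9 m⁴.
θ = T·L/(G·J) = 68.00 × 0.607 / (39.6×10⁹ × 8.592×10^-9) = 0.1213 rad.

6.95°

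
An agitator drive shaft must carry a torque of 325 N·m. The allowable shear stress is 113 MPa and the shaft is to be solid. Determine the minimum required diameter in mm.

24.5 mm

For a solid shaft τ_max = 16T/(πd³), so d = (16T/(π τ_allow))^(1/3) = (16·325.0/(π·1.13×10^8))^(1/3) = 0.02447 m.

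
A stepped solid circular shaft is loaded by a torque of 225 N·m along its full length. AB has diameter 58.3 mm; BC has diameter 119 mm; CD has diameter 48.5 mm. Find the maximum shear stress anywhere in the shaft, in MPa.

10.0 MPa

Under the same torque, τ_max = 16T/(πd³) is largest where d is smallest — segment CD (d = 48.5 mm).
τ_max = 16·225.0/(π·(0.0485)³) = 1.004×10^7 Pa.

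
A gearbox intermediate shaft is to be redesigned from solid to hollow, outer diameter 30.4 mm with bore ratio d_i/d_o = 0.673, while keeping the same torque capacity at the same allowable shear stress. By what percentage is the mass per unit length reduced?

Equal τ_max and T ⇒ the solid shaft needs d_s³ = d_o³(1−k⁴), so d_s = 30.4·(1−0.673⁴)^(1/3) = 28.16 mm.
Area ratio A_h/A_s = d_o²(1−k²)/d_s² = (1−k²)/(1−k⁴)^(2/3) = 0.6376.
Mass saving = 1 − 0.6376 = 36.2 %.

36.2 %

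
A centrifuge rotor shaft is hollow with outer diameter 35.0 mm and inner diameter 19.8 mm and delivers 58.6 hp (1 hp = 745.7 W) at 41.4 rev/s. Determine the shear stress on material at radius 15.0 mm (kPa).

19100 kPa

ω = 2π·41.4 = 260.1 rad/s, so T = P/ω = 58.6×745.7 / 260.1 = 168.0 N·m.
J = π(d_o⁴ − d_i⁴)/32 = π(0.0350⁴ − 0.0198⁴)/32 = 1.322×10^-7 m⁴.
Shear stress varies linearly with radius: τ = T·r/J = 168.0 × 0.0150 / 1.322×10^-7 = 1.906×10^7 Pa.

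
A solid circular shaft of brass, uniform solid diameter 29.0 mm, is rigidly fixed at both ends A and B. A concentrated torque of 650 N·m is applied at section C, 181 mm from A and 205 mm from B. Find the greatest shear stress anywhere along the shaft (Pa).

7.21e7 Pa

With uniform GJ and both ends fixed, compatibility θ_AC = θ_CB gives T_A·a = T_B·b, together with T_A + T_B = T₀.
T_A = T₀·b/(a+b) = 650.0·205/386.0 = 345.2 N·m; T_B = 304.8 N·m.
τ in each portion: τ_AC = 7.21×10^7 Pa, τ_CB = 6.36×10^7 Pa; maximum is in AC.
τ_max = T_AC·r/J = 345.2·0.0145/6.94×10^-8 = 7.209×10^7 Pa.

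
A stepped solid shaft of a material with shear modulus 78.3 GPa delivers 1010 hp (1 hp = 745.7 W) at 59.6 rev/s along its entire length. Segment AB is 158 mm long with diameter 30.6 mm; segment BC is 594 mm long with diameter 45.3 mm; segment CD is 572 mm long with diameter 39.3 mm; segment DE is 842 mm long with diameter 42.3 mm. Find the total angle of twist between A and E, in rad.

ω = 2π·59.6 = 374.5 rad/s, so T = P/ω = 1010×745.7 / 374.5 = 2011 N·m.
J_AB = π(0.0306)⁴/32 = 8.61×10^-8 m⁴; J_BC = π(0.0453)⁴/32 = 4.13×10^-7 m⁴; J_CD = π(0.0393)⁴/32 = 2.34×10^-7 m⁴; J_DE = π(0.0423)⁴/32 = 3.14×10^-7 m⁴.
θ = (T/G)·Σ L_i/J_i = (2011/78.3×10⁹)·(0.158/8.61×10^-8 + 0.594/4.13×10^-7 + 0.572/2.34×10^-7 + 0.842/3.14×10^-7) = 0.2156 rad.

0.216 rad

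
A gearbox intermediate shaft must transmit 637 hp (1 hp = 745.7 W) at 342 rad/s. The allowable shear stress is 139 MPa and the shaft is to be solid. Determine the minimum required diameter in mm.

37.1 mm

ω = 342 rad/s, so T = P/ω = 637×745.7 / 342.0 = 1389 N·m.
For a solid shaft τ_max = 16T/(πd³), so d = (16T/(π τ_allow))^(1/3) = (16·1389/(π·1.39×10^8))^(1/3) = 0.03706 m.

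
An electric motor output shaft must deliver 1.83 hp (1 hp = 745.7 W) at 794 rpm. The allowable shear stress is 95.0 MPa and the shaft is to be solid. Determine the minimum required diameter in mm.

ω = 2π·794/60 = 83.15 rad/s, so T = P/ω = 1.83×745.7 / 83.15 = 16.41 N·m.
For a solid shaft τ_max = 16T/(πd³), so d = (16T/(π τ_allow))^(1/3) = (16·16.41/(π·9.50×10^7))^(1/3) = 0.009582 m.

9.58 mm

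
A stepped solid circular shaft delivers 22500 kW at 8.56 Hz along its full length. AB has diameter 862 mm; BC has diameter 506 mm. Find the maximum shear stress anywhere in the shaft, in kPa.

16400 kPa

ω = 2π·8.56 = 53.78 rad/s, so T = P/ω = 22500×10³ / 53.78 = 418300 N·m.
Under the same torque, τ_max = 16T/(πd³) is largest where d is smallest — segment BC (d = 506 mm).
τ_max = 16·418300/(π·(0.506)³) = 1.645×10^7 Pa.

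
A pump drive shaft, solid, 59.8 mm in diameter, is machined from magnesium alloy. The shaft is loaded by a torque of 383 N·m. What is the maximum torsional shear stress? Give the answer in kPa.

J = πd⁴/32 = π(0.0598)⁴/32 = 1.255×10^-6 m⁴.
τ_max = T·r/J = 383.0 × 0.0299 / 1.255×10^-6 = 9.121×10^6 Pa.

9120 kPa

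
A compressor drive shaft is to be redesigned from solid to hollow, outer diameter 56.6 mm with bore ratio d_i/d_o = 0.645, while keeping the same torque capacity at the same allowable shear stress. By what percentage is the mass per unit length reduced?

33.7 %

Equal τ_max and T ⇒ the solid shaft needs d_s³ = d_o³(1−k⁴), so d_s = 56.6·(1−0.645⁴)^(1/3) = 53.13 mm.
Area ratio A_h/A_s = d_o²(1−k²)/d_s² = (1−k²)/(1−k⁴)^(2/3) = 0.6629.
Mass saving = 1 − 0.6629 = 33.7 %.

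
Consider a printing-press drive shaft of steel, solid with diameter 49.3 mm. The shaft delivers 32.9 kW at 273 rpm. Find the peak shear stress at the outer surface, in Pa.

4.89e7 Pa

ω = 2π·273/60 = 28.59 rad/s, so T = P/ω = 32.9×10³ / 28.59 = 1151 N·m.
J = πd⁴/32 = π(0.0493)⁴/32 = 5.799×10^-7 m⁴.
τ_max = T·r/J = 1151 × 0.0246 / 5.799×10^-7 = 4.891×10^7 Pa.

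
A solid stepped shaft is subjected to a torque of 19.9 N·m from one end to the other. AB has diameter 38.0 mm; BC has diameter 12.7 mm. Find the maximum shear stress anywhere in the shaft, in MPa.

Under the same torque, τ_max = 16T/(πd³) is largest where d is smallest — segment BC (d = 12.7 mm).
τ_max = 16·19.90/(π·(0.0127)³) = 4.948×10^7 Pa.

49.5 MPa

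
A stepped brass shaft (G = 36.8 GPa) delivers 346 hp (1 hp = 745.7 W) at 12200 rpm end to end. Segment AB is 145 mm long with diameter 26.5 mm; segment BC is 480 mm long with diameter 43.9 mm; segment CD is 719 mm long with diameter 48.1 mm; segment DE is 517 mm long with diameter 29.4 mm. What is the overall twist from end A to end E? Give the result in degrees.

4.00°

ω = 2π·12200/60 = 1278 rad/s, so T = P/ω = 346×745.7 / 1278 = 202.0 N·m.
J_AB = π(0.0265)⁴/32 = 4.84×10^-8 m⁴; J_BC = π(0.0439)⁴/32 = 3.65×10^-7 m⁴; J_CD = π(0.0481)⁴/32 = 5.26×10^-7 m⁴; J_DE = π(0.0294)⁴/32 = 7.33×10^-8 m⁴.
θ = (T/G)·Σ L_i/J_i = (202.0/36.8×10⁹)·(0.145/4.84×10^-8 + 0.480/3.65×10^-7 + 0.719/5.26×10^-7 + 0.517/7.33×10^-8) = 0.06985 rad.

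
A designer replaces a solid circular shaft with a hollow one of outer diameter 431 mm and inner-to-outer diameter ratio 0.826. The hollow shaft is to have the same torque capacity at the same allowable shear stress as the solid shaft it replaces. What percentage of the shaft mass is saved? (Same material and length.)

Equal τ_max and T ⇒ the solid shaft needs d_s³ = d_o³(1−k⁴), so d_s = 431·(1−0.826⁴)^(1/3) = 349.8 mm.
Area ratio A_h/A_s = d_o²(1−k²)/d_s² = (1−k²)/(1−k⁴)^(2/3) = 0.4824.
Mass saving = 1 − 0.4824 = 51.8 %.

51.8 %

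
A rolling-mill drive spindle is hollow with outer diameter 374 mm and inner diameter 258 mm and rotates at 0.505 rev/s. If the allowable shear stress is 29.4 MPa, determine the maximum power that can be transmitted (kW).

741 kW

J = π(d_o⁴ − d_i⁴)/32 = π(0.374⁴ − 0.258⁴)/32 = 1.486×10^-3 m⁴.
T_max = τ_allow·J/r = 2.94×10^7 × 1.486×10^-3 / 0.187 = 233600 N·m.
ω = 2π·0.505 = 3.173 rad/s, so P_max = T_max·ω = 7.412×10^5 W.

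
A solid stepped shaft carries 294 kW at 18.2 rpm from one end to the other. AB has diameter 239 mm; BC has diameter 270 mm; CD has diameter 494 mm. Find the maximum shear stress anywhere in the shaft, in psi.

ω = 2π·18.2/60 = 1.906 rad/s, so T = P/ω = 294×10³ / 1.906 = 154300 N·m.
Under the same torque, τ_max = 16T/(πd³) is largest where d is smallest — segment AB (d = 239 mm).
τ_max = 16·154300/(π·(0.239)³) = 5.755×10^7 Pa.

8350 psi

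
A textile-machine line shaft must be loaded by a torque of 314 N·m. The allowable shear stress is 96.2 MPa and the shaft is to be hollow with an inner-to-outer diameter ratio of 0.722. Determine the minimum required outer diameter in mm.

For a hollow shaft with d_i/d_o = 0.722: τ_max = 16T/(π d_o³ (1−k⁴)), so d_o = [16T/(π τ_allow (1−k⁴))]^(1/3) = [16·314.0/(π·9.62×10^7·0.7283)]^(1/3) = 0.02837 m.

28.4 mm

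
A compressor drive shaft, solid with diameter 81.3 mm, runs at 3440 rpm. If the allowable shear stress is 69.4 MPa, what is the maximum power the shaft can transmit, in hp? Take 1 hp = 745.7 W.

3540 hp

J = πd⁴/32 = π(0.0813)⁴/32 = 4.289×10^-6 m⁴.
T_max = τ_allow·J/r = 6.94×10^7 × 4.289×10^-6 / 0.0406 = 7323 N·m.
ω = 2π·3440/60 = 360.2 rad/s, so P_max = T_max·ω = 2.638×10^6 W.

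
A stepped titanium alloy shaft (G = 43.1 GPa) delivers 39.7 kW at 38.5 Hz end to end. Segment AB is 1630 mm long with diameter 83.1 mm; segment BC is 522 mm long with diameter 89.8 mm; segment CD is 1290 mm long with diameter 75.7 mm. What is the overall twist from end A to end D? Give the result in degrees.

ω = 2π·38.5 = 241.9 rad/s, so T = P/ω = 39.7×10³ / 241.9 = 164.1 N·m.
J_AB = π(0.0831)⁴/32 = 4.68×10^-6 m⁴; J_BC = π(0.0898)⁴/32 = 6.38×10^-6 m⁴; J_CD = π(0.0757)⁴/32 = 3.22×10^-6 m⁴.
θ = (T/G)·Σ L_i/J_i = (164.1/43.1×10⁹)·(1.63/4.68×10^-6 + 0.522/6.38×10^-6 + 1.29/3.22×10^-6) = 3.161×10^-3 rad.

0.181°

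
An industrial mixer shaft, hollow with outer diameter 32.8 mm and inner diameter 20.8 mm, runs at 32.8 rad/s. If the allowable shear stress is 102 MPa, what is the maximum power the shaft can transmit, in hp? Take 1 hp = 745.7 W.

J = π(d_o⁴ − d_i⁴)/32 = π(0.0328⁴ − 0.0208⁴)/32 = 9.525×10^-8 m⁴.
T_max = τ_allow·J/r = 1.02×10^8 × 9.525×10^-8 / 0.0164 = 592.4 N·m.
ω = 32.8 rad/s, so P_max = T_max·ω = 1.943×10^4 W.

26.1 hp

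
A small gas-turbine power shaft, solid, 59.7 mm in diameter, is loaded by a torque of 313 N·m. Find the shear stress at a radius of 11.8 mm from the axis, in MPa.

J = πd⁴/32 = π(0.0597)⁴/32 = 1.247×10^-6 m⁴.
Shear stress varies linearly with radius: τ = T·r/J = 313.0 × 0.0118 / 1.247×10^-6 = 2.962×10^6 Pa.

2.96 MPa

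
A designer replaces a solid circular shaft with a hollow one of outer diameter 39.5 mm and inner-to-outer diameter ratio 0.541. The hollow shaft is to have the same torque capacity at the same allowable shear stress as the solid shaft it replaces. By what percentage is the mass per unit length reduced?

Equal τ_max and T ⇒ the solid shaft needs d_s³ = d_o³(1−k⁴), so d_s = 39.5·(1−0.541⁴)^(1/3) = 38.34 mm.
Area ratio A_h/A_s = d_o²(1−k²)/d_s² = (1−k²)/(1−k⁴)^(2/3) = 0.7508.
Mass saving = 1 − 0.7508 = 24.9 %.

24.9 %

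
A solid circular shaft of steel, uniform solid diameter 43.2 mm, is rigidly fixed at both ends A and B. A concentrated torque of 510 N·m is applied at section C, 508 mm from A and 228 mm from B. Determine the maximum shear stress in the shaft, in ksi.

3.23 ksi

With uniform GJ and both ends fixed, compatibility θ_AC = θ_CB gives T_A·a = T_B·b, together with T_A + T_B = T₀.
T_A = T₀·b/(a+b) = 510.0·228/736.0 = 158.0 N·m; T_B = 352.0 N·m.
τ in each portion: τ_AC = 9.98×10^6 Pa, τ_CB = 2.22×10^7 Pa; maximum is in CB.
τ_max = T_CB·r/J = 352.0·0.0216/3.42×10^-7 = 2.224×10^7 Pa.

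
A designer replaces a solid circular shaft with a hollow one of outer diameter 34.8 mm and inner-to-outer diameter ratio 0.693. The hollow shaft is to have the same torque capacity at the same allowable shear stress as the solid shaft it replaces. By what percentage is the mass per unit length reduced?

Equal τ_max and T ⇒ the solid shaft needs d_s³ = d_o³(1−k⁴), so d_s = 34.8·(1−0.693⁴)^(1/3) = 31.89 mm.
Area ratio A_h/A_s = d_o²(1−k²)/d_s² = (1−k²)/(1−k⁴)^(2/3) = 0.6190.
Mass saving = 1 − 0.6190 = 38.1 %.

38.1 %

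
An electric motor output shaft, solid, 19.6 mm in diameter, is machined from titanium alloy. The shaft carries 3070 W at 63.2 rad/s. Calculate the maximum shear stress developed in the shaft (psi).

ω = 63.2 rad/s, so T = P/ω = 3070 / 63.20 = 48.58 N·m.
J = πd⁴/32 = π(0.0196)⁴/32 = 1.449×10^-8 m⁴.
τ_max = T·r/J = 48.58 × 0.00980 / 1.449×10^-8 = 3.286×10^7 Pa.

4770 psi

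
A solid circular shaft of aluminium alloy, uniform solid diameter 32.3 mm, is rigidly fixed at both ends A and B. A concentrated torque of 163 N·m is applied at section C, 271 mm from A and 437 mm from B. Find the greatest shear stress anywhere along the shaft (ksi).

With uniform GJ and both ends fixed, compatibility θ_AC = θ_CB gives T_A·a = T_B·b, together with T_A + T_B = T₀.
T_A = T₀·b/(a+b) = 163.0·437/708.0 = 100.6 N·m; T_B = 62.39 N·m.
τ in each portion: τ_AC = 1.52×10^7 Pa, τ_CB = 9.43×10^6 Pa; maximum is in AC.
τ_max = T_AC·r/J = 100.6·0.0161/1.07×10^-7 = 1.521×10^7 Pa.

2.21 ksi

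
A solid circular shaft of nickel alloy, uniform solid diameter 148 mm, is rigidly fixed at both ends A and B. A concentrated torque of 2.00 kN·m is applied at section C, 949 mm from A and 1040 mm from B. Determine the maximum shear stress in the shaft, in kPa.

1640 kPa

With uniform GJ and both ends fixed, compatibility θ_AC = θ_CB gives T_A·a = T_B·b, together with T_A + T_B = T₀.
T_A = T₀·b/(a+b) = 2000·1040/1989 = 1046 N·m; T_B = 954.2 N·m.
τ in each portion: τ_AC = 1.64×10^6 Pa, τ_CB = 1.50×10^6 Pa; maximum is in AC.
τ_max = T_AC·r/J = 1046·0.0740/4.71×10^-5 = 1.643×10^6 Pa.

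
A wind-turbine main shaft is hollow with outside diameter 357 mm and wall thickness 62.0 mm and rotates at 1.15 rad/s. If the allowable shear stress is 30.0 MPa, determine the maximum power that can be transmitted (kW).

J = π(d_o⁴ − d_i⁴)/32 = π(0.357⁴ − 0.233⁴)/32 = 1.305×10^-3 m⁴.
T_max = τ_allow·J/r = 3.00×10^7 × 1.305×10^-3 / 0.178 = 219400 N·m.
ω = 1.15 rad/s, so P_max = T_max·ω = 2.523×10^5 W.

252 kW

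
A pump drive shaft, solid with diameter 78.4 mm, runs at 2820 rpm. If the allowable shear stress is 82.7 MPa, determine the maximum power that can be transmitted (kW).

2310 kW

J = πd⁴/32 = π(0.0784)⁴/32 = 3.709×10^-6 m⁴.
T_max = τ_allow·J/r = 8.27×10^7 × 3.709×10^-6 / 0.0392 = 7825 N·m.
ω = 2π·2820/60 = 295.3 rad/s, so P_max = T_max·ω = 2.311×10^6 W.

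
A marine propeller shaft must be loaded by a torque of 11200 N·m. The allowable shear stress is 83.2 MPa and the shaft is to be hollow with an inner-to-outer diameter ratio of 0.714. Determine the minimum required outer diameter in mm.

97.5 mm

For a hollow shaft with d_i/d_o = 0.714: τ_max = 16T/(π d_o³ (1−k⁴)), so d_o = [16T/(π τ_allow (1−k⁴))]^(1/3) = [16·11200/(π·8.32×10^7·0.7401)]^(1/3) = 0.09748 m.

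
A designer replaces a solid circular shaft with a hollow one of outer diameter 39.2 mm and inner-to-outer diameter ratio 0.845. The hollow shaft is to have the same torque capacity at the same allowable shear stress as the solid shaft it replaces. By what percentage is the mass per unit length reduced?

54.0 %

Equal τ_max and T ⇒ the solid shaft needs d_s³ = d_o³(1−k⁴), so d_s = 39.2·(1−0.845⁴)^(1/3) = 30.91 mm.
Area ratio A_h/A_s = d_o²(1−k²)/d_s² = (1−k²)/(1−k⁴)^(2/3) = 0.4600.
Mass saving = 1 − 0.4600 = 54.0 %.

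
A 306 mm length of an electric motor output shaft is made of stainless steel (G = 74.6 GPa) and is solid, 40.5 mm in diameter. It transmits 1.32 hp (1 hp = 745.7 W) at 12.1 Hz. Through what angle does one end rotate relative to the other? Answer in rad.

ω = 2π·12.1 = 76.03 rad/s, so T = P/ω = 1.32×745.7 / 76.03 = 12.95 N·m.
J = πd⁴/32 = π(0.0405)⁴/32 = 2.641×10^-7 m⁴.
θ = T·L/(G·J) = 12.95 × 0.306 / (74.6×10⁹ × 2.641×10^-7) = 2.011×10^-4 rad.

2.01e-4 rad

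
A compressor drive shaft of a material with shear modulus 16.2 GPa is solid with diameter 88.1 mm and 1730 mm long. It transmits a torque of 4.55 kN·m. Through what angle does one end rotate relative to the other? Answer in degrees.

4.71°

J = πd⁴/32 = π(0.0881)⁴/32 = 5.914×10^-6 m⁴.
θ = T·L/(G·J) = 4550 × 1.73 / (16.2×10⁹ × 5.914×10^-6) = 0.08216 rad.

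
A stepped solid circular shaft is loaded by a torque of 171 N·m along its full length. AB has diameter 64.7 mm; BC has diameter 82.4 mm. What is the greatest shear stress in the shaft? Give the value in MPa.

3.22 MPa

Under the same torque, τ_max = 16T/(πd³) is largest where d is smallest — segment AB (d = 64.7 mm).
τ_max = 16·171.0/(π·(0.0647)³) = 3.216×10^6 Pa.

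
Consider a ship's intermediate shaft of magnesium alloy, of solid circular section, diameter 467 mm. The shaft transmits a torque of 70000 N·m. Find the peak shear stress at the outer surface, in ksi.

0.508 ksi

J = πd⁴/32 = π(0.467)⁴/32 = 4.669×10^-3 m⁴.
τ_max = T·r/J = 70000 × 0.234 / 4.669×10^-3 = 3.500×10^6 Pa.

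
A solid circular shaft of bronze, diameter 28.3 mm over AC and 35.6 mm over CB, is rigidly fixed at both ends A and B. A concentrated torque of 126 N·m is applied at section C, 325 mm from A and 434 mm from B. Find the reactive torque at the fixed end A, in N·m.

Compatibility: T_A·a/J_AC = T_B·b/J_CB with T_A + T_B = T₀.
J_AC = 6.30×10^-8 m⁴, J_CB = 1.58×10^-7 m⁴, so T_A = T₀·(J_AC/a)/((J_AC/a)+(J_CB/b)) = 43.82 N·m, T_B = 82.18 N·m.

43.8 N·m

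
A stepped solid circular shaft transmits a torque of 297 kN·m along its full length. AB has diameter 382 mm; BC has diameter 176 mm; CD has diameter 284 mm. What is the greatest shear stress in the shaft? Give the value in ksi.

Under the same torque, τ_max = 16T/(πd³) is largest where d is smallest — segment BC (d = 176 mm).
τ_max = 16·297000/(π·(0.176)³) = 2.775×10^8 Pa.

40.2 ksi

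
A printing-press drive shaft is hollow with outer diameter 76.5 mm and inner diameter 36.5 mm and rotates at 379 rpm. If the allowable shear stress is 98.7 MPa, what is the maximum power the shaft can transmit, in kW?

J = π(d_o⁴ − d_i⁴)/32 = π(0.0765⁴ − 0.0365⁴)/32 = 3.188×10^-6 m⁴.
T_max = τ_allow·J/r = 9.87×10^7 × 3.188×10^-6 / 0.0382 = 8227 N·m.
ω = 2π·379/60 = 39.69 rad/s, so P_max = T_max·ω = 3.265×10^5 W.

327 kW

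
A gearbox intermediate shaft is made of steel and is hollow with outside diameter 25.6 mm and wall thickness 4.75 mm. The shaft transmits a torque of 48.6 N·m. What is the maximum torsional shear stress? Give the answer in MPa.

J = π(d_o⁴ − d_i⁴)/32 = π(0.0256⁴ − 0.0161⁴)/32 = 3.557×10^-8 m⁴.
τ_max = T·r/J = 48.60 × 0.0128 / 3.557×10^-8 = 1.749×10^7 Pa.

17.5 MPa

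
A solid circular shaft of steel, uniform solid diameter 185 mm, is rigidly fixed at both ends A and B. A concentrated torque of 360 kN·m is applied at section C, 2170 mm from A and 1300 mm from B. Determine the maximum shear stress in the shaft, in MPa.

181 MPa

With uniform GJ and both ends fixed, compatibility θ_AC = θ_CB gives T_A·a = T_B·b, together with T_A + T_B = T₀.
T_A = T₀·b/(a+b) = 360000·1300/3470 = 134900 N·m; T_B = 225100 N·m.
τ in each portion: τ_AC = 1.08×10^8 Pa, τ_CB = 1.81×10^8 Pa; maximum is in CB.
τ_max = T_CB·r/J = 225100·0.0925/1.15×10^-4 = 1.811×10^8 Pa.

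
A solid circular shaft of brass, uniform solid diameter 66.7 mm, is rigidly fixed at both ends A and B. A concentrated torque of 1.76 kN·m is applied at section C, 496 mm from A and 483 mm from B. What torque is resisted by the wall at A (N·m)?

With uniform GJ and both ends fixed, compatibility θ_AC = θ_CB gives T_A·a = T_B·b, together with T_A + T_B = T₀.
T_A = T₀·b/(a+b) = 1760·483/979.0 = 868.3 N·m; T_B = 891.7 N·m.

868 N·m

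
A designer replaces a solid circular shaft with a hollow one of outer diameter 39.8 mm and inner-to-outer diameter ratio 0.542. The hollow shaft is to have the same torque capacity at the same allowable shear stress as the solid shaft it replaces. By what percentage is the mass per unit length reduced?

25.0 %

Equal τ_max and T ⇒ the solid shaft needs d_s³ = d_o³(1−k⁴), so d_s = 39.8·(1−0.542⁴)^(1/3) = 38.62 mm.
Area ratio A_h/A_s = d_o²(1−k²)/d_s² = (1−k²)/(1−k⁴)^(2/3) = 0.7500.
Mass saving = 1 − 0.7500 = 25.0 %.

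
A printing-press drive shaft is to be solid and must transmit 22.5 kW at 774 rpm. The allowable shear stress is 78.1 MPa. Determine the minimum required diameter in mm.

26.3 mm

ω = 2π·774/60 = 81.05 rad/s, so T = P/ω = 22.5×10³ / 81.05 = 277.6 N·m.
For a solid shaft τ_max = 16T/(πd³), so d = (16T/(π τ_allow))^(1/3) = (16·277.6/(π·7.81×10^7))^(1/3) = 0.02626 m.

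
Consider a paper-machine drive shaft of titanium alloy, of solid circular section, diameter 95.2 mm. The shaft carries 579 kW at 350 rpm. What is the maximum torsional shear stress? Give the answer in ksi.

ω = 2π·350/60 = 36.65 rad/s, so T = P/ω = 579×10³ / 36.65 = 15800 N·m.
J = πd⁴/32 = π(0.0952)⁴/32 = 8.064×10^-6 m⁴.
τ_max = T·r/J = 15800 × 0.0476 / 8.064×10^-6 = 9.325×10^7 Pa.

13.5 ksi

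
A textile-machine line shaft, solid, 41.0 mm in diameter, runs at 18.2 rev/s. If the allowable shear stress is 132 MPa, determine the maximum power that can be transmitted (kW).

J = πd⁴/32 = π(0.0410)⁴/32 = 2.774×10^-7 m⁴.
T_max = τ_allow·J/r = 1.32×10^8 × 2.774×10^-7 / 0.0205 = 1786 N·m.
ω = 2π·18.2 = 114.4 rad/s, so P_max = T_max·ω = 2.043×10^5 W.

204 kW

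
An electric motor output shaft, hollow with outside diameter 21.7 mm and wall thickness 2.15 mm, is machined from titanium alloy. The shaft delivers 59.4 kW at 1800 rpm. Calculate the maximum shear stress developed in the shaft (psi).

38800 psi

ω = 2π·1800/60 = 188.5 rad/s, so T = P/ω = 59.4×10³ / 188.5 = 315.1 N·m.
J = π(d_o⁴ − d_i⁴)/32 = π(0.0217⁴ − 0.0174⁴)/32 = 1.277×10^-8 m⁴.
τ_max = T·r/J = 315.1 × 0.0109 / 1.277×10^-8 = 2.677×10^8 Pa.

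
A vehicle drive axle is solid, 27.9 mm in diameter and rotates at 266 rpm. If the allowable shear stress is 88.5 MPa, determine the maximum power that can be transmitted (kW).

10.5 kW

J = πd⁴/32 = π(0.0279)⁴/32 = 5.949×10^-8 m⁴.
T_max = τ_allow·J/r = 8.85×10^7 × 5.949×10^-8 / 0.0139 = 377.4 N·m.
ω = 2π·266/60 = 27.86 rad/s, so P_max = T_max·ω = 1.051×10^4 W.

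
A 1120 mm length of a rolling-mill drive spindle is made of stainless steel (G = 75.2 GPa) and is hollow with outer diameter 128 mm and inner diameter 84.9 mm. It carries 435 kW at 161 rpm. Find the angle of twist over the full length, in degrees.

1.04°

ω = 2π·161/60 = 16.86 rad/s, so T = P/ω = 435×10³ / 16.86 = 25800 N·m.
J = π(d_o⁴ − d_i⁴)/32 = π(0.128⁴ − 0.0849⁴)/32 = 2.125×10^-5 m⁴.
θ = T·L/(G·J) = 25800 × 1.12 / (75.2×10⁹ × 2.125×10^-5) = 0.01808 rad.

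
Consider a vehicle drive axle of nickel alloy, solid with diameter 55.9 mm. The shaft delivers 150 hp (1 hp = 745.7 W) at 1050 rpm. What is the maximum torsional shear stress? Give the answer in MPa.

ω = 2π·1050/60 = 110.0 rad/s, so T = P/ω = 150×745.7 / 110.0 = 1017 N·m.
J = πd⁴/32 = π(0.0559)⁴/32 = 9.586×10^-7 m⁴.
τ_max = T·r/J = 1017 × 0.0279 / 9.586×10^-7 = 2.966×10^7 Pa.

29.7 MPa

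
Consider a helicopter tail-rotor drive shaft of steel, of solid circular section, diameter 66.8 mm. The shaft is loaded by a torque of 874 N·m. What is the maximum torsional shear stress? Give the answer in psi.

2170 psi

J = πd⁴/32 = π(0.0668)⁴/32 = 1.955×10^-6 m⁴.
τ_max = T·r/J = 874.0 × 0.0334 / 1.955×10^-6 = 1.493×10^7 Pa.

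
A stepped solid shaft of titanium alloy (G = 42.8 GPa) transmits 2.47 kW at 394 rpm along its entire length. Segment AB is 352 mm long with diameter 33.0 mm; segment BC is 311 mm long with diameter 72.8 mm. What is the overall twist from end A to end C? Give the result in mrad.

4.39 mrad

ω = 2π·394/60 = 41.26 rad/s, so T = P/ω = 2.47×10³ / 41.26 = 59.86 N·m.
J_AB = π(0.0330)⁴/32 = 1.16×10^-7 m⁴; J_BC = π(0.0728)⁴/32 = 2.76×10^-6 m⁴.
θ = (T/G)·Σ L_i/J_i = (59.86/42.8×10⁹)·(0.352/1.16×10^-7 + 0.311/2.76×10^-6) = 4.387×10^-3 rad.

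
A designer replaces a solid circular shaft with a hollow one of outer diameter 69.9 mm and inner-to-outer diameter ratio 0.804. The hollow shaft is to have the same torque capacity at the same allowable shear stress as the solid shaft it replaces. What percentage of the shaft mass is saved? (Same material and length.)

Equal τ_max and T ⇒ the solid shaft needs d_s³ = d_o³(1−k⁴), so d_s = 69.9·(1−0.804⁴)^(1/3) = 58.37 mm.
Area ratio A_h/A_s = d_o²(1−k²)/d_s² = (1−k²)/(1−k⁴)^(2/3) = 0.5072.
Mass saving = 1 − 0.5072 = 49.3 %.

49.3 %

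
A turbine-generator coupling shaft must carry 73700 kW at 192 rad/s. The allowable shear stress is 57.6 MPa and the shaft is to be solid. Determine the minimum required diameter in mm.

324 mm

ω = 192 rad/s, so T = P/ω = 73700×10³ / 192.0 = 383900 N·m.
For a solid shaft τ_max = 16T/(πd³), so d = (16T/(π τ_allow))^(1/3) = (16·383900/(π·5.76×10^7))^(1/3) = 0.3238 m.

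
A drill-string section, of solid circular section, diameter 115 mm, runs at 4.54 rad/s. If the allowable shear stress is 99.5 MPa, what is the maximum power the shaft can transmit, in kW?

J = πd⁴/32 = π(0.115)⁴/32 = 1.717×10^-5 m⁴.
T_max = τ_allow·J/r = 9.95×10^7 × 1.717×10^-5 / 0.0575 = 29710 N·m.
ω = 4.54 rad/s, so P_max = T_max·ω = 1.349×10^5 W.

135 kW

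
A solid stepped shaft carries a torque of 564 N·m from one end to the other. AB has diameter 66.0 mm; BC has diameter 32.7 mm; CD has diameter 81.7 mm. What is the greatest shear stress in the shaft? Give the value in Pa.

Under the same torque, τ_max = 16T/(πd³) is largest where d is smallest — segment BC (d = 32.7 mm).
τ_max = 16·564.0/(π·(0.0327)³) = 8.215×10^7 Pa.

8.21e7 Pa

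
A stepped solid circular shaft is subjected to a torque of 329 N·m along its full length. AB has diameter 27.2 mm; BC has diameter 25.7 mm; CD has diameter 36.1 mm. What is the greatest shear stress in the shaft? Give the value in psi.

Under the same torque, τ_max = 16T/(πd³) is largest where d is smallest — segment BC (d = 25.7 mm).
τ_max = 16·329.0/(π·(0.0257)³) = 9.871×10^7 Pa.

14300 psi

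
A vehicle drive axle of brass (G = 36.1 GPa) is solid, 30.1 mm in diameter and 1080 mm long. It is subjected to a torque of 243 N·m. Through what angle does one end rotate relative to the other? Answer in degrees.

J = πd⁴/32 = π(0.0301)⁴/32 = 8.059×10^-8 m⁴.
θ = T·L/(G·J) = 243.0 × 1.08 / (36.1×10⁹ × 8.059×10^-8) = 0.09021 rad.

5.17°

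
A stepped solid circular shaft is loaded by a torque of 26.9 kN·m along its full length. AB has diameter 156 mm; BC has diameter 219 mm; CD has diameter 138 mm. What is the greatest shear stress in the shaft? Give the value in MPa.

Under the same torque, τ_max = 16T/(πd³) is largest where d is smallest — segment CD (d = 138 mm).
τ_max = 16·26900/(π·(0.138)³) = 5.213×10^7 Pa.

52.1 MPa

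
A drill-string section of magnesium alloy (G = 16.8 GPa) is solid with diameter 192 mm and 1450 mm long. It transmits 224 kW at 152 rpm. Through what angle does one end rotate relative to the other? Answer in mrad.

ω = 2π·152/60 = 15.92 rad/s, so T = P/ω = 224×10³ / 15.92 = 14070 N·m.
J = πd⁴/32 = π(0.192)⁴/32 = 1.334×10^-4 m⁴.
θ = T·L/(G·J) = 14070 × 1.45 / (16.8×10⁹ × 1.334×10^-4) = 9.104×10^-3 rad.

9.10 mrad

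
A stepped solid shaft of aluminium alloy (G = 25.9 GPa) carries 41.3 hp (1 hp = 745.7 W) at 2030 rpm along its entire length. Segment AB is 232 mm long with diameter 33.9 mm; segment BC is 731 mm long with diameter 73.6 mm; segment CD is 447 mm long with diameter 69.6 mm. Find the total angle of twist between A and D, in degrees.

ω = 2π·2030/60 = 212.6 rad/s, so T = P/ω = 41.3×745.7 / 212.6 = 144.9 N·m.
J_AB = π(0.0339)⁴/32 = 1.30×10^-7 m⁴; J_BC = π(0.0736)⁴/32 = 2.88×10^-6 m⁴; J_CD = π(0.0696)⁴/32 = 2.30×10^-6 m⁴.
θ = (T/G)·Σ L_i/J_i = (144.9/25.9×10⁹)·(0.232/1.30×10^-7 + 0.731/2.88×10^-6 + 0.447/2.30×10^-6) = 0.01251 rad.

0.717°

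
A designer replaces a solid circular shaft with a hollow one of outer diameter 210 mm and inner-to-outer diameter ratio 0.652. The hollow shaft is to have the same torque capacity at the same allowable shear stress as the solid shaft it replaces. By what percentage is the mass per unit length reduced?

34.3 %

Equal τ_max and T ⇒ the solid shaft needs d_s³ = d_o³(1−k⁴), so d_s = 210·(1−0.652⁴)^(1/3) = 196.5 mm.
Area ratio A_h/A_s = d_o²(1−k²)/d_s² = (1−k²)/(1−k⁴)^(2/3) = 0.6566.
Mass saving = 1 − 0.6566 = 34.3 %.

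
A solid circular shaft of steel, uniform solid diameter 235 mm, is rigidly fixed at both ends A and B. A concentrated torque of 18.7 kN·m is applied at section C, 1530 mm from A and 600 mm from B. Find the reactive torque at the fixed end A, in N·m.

5270 N·m

With uniform GJ and both ends fixed, compatibility θ_AC = θ_CB gives T_A·a = T_B·b, together with T_A + T_B = T₀.
T_A = T₀·b/(a+b) = 18700·600/2130 = 5268 N·m; T_B = 13430 N·m.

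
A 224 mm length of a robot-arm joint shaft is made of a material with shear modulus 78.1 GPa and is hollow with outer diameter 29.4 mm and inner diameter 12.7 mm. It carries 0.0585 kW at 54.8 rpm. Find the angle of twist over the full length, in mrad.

0.413 mrad

ω = 2π·54.8/60 = 5.739 rad/s, so T = P/ω = 0.0585×10³ / 5.739 = 10.19 N·m.
J = π(d_o⁴ − d_i⁴)/32 = π(0.0294⁴ − 0.0127⁴)/32 = 7.079×10^-8 m⁴.
θ = T·L/(G·J) = 10.19 × 0.224 / (78.1×10⁹ × 7.079×10^-8) = 4.130×10^-4 rad.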